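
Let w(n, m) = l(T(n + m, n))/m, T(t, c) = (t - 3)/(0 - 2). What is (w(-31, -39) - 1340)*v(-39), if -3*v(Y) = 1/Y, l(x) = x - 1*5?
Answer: -34861/3042 ≈ -11.460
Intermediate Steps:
T(t, c) = 3/2 - t/2 (T(t, c) = (-3 + t)/(-2) = (-3 + t)*(-½) = 3/2 - t/2)
l(x) = -5 + x (l(x) = x - 5 = -5 + x)
w(n, m) = (-7/2 - m/2 - n/2)/m (w(n, m) = (-5 + (3/2 - (n + m)/2))/m = (-5 + (3/2 - (m + n)/2))/m = (-5 + (3/2 + (-m/2 - n/2)))/m = (-5 + (3/2 - m/2 - n/2))/m = (-7/2 - m/2 - n/2)/m)
v(Y) = -1/(3*Y)
(w(-31, -39) - 1340)*v(-39) = ((½)*(-7 - 1*(-39) - 1*(-31))/(-39) - 1340)*(-⅓/(-39)) = ((½)*(-1/39)*(-7 + 39 + 31) - 1340)*(-⅓*(-1/39)) = ((½)*(-1/39)*63 - 1340)*(1/117) = (-21/26 - 1340)*(1/117) = -34861/26*1/117 = -34861/3042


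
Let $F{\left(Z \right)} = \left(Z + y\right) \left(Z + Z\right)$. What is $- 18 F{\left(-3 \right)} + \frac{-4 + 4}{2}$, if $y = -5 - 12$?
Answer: $-2160$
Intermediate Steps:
$y = -17$ ($y = -5 - 12 = -17$)
$F{\left(Z \right)} = 2 Z \left(-17 + Z\right)$ ($F{\left(Z \right)} = \left(Z - 17\right) \left(Z + Z\right) = \left(-17 + Z\right) 2 Z = 2 Z \left(-17 + Z\right)$)
$- 18 F{\left(-3 \right)} + \frac{-4 + 4}{2} = - 18 \cdot 2 \left(-3\right) \left(-17 - 3\right) + \frac{-4 + 4}{2} = - 18 \cdot 2 \left(-3\right) \left(-20\right) + 0 \cdot \frac{1}{2} = \left(-18\right) 120 + 0 = -2160 + 0 = -2160$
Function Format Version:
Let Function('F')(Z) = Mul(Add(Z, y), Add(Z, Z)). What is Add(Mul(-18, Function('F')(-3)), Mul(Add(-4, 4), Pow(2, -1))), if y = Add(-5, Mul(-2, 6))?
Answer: -2160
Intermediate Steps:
y = -17 (y = Add(-5, -12) = -17)
Function('F')(Z) = Mul(2, Z, Add(-17, Z)) (Function('F')(Z) = Mul(Add(Z, -17), Add(Z, Z)) = Mul(Add(-17, Z), Mul(2, Z)) = Mul(2, Z, Add(-17, Z)))
Add(Mul(-18, Function('F')(-3)), Mul(Add(-4, 4), Pow(2, -1))) = Add(Mul(-18, Mul(2, -3, Add(-17, -3))), Mul(Add(-4, 4), Pow(2, -1))) = Add(Mul(-18, Mul(2, -3, -20)), Mul(0, Rational(1, 2))) = Add(Mul(-18, 120), 0) = Add(-2160, 0) = -2160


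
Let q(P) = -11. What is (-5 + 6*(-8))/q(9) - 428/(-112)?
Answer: 2661/308 ≈ 8.6396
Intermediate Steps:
(-5 + 6*(-8))/q(9) - 428/(-112) = (-5 + 6*(-8))/(-11) - 428/(-112) = (-5 - 48)*(-1/11) - 428*(-1/112) = -53*(-1/11) + 107/28 = 53/11 + 107/28 = 2661/308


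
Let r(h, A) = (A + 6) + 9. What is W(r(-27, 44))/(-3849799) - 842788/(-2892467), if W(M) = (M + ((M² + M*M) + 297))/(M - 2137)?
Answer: 3371112994733621/11569697810134187 ≈ 0.29137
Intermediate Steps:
r(h, A) = 15 + A (r(h, A) = (6 + A) + 9 = 15 + A)
W(M) = (297 + M + 2*M²)/(-2137 + M) (W(M) = (M + ((M² + M²) + 297))/(-2137 + M) = (M + (2*M² + 297))/(-2137 + M) = (M + (297 + 2*M²))/(-2137 + M) = (297 + M + 2*M²)/(-2137 + M))
W(r(-27, 44))/(-3849799) - 842788/(-2892467) = ((297 + (15 + 44) + 2*(15 + 44)²)/(-2137 + (15 + 44)))/(-3849799) - 842788/(-2892467) = ((297 + 59 + 2*59²)/(-2137 + 59))*(-1/3849799) - 842788*(-1/2892467) = ((297 + 59 + 2*3481)/(-2078))*(-1/3849799) + 842788/2892467 = -(297 + 59 + 6962)/2078*(-1/3849799) + 842788/2892467 = -1/2078*7318*(-1/3849799) + 842788/2892467 = -3659/1039*(-1/3849799) + 842788/2892467 = 3659/3999941161 + 842788/2892467 = 3371112994733621/11569697810134187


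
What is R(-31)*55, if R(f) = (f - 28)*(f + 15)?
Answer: 51920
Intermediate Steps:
R(f) = (-28 + f)*(15 + f)
R(-31)*55 = (-420 + (-31)² - 13*(-31))*55 = (-420 + 961 + 403)*55 = 944*55 = 51920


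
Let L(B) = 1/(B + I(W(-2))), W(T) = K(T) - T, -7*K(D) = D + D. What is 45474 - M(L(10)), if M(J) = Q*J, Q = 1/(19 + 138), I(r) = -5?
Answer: 35697089/785 ≈ 45474.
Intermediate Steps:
K(D) = -2*D/7 (K(D) = -(D + D)/7 = -2*D/7)
W(T) = -9*T/7 (W(T) = -2*T/7 - T = -9*T/7)
L(B) = 1/(-5 + B) (L(B) = 1/(B - 5) = 1/(-5 + B))
Q = 1/157 ≈ 0.0063694
M(J) = J/157
45474 - M(L(10)) = 45474 - 1/(157*(-5 + 10)) = 45474 - 1/(157*5) = 45474 - 1*1/785 = 45474 - 1/785 = 35697089/785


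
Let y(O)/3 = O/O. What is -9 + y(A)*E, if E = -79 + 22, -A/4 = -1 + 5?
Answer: -180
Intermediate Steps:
A = -16 (A = -4*(-1 + 5) = -4*4 = -16)
E = -57
y(O) = 3 (y(O) = 3*(O/O) = 3*1 = 3)
-9 + y(A)*E = -9 + 3*(-57) = -9 - 171 = -180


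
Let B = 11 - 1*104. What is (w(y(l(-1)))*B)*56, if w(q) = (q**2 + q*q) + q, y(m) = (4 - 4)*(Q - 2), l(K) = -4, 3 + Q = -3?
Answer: 0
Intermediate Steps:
Q = -6 (Q = -3 - 3 = -6)
y(m) = 0 (y(m) = (4 - 4)*(-6 - 2) = 0*(-8) = 0)
B = -93 (B = 11 - 104 = -93)
w(q) = q + 2*q**2 (w(q) = (q**2 + q**2) + q = 2*q**2 + q = q + 2*q**2)
(w(y(l(-1)))*B)*56 = ((0*(1 + 2*0))*(-93))*56 = ((0*(1 + 0))*(-93))*56 = ((0*1)*(-93))*56 = (0*(-93))*56 = 0*56 = 0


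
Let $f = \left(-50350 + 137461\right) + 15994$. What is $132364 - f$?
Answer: $29259$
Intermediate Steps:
$f = 103105$ ($f = 87111 + 15994 = 103105$)
$132364 - f = 132364 - 103105 = 29259$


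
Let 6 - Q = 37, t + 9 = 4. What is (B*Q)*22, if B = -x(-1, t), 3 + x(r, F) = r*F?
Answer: 1364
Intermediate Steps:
t = -5 (t = -9 + 4 = -5)
x(r, F) = -3 + F*r (x(r, F) = -3 + r*F = -3 + F*r)
Q = -31 (Q = 6 - 1*37 = 6 - 37 = -31)
B = -2 (B = -(-3 - 5*(-1)) = -(-3 + 5) = -1*2 = -2)
(B*Q)*22 = -2*(-31)*22 = 62*22 = 1364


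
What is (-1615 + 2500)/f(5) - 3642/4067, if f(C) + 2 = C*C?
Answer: 3515529/93541 ≈ 37.583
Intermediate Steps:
f(C) = -2 + C**2 (f(C) = -2 + C*C = -2 + C**2)
(-1615 + 2500)/f(5) - 3642/4067 = (-1615 + 2500)/(-2 + 5**2) - 3642/4067 = 885/(-2 + 25) - 3642*1/4067 = 885/23 - 3642/4067 = 3515529/93541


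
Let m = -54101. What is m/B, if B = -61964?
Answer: 54101/61964 ≈ 0.87310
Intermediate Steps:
m/B = -54101/(-61964) = -54101*(-1/61964) = 54101/61964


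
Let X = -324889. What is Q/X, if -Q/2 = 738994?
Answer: 1477988/324889 ≈ 4.5492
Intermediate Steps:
Q = -1477988 (Q = -2*738994 = -1477988)
Q/X = -1477988/(-324889) = -1477988*(-1/324889) = 1477988/324889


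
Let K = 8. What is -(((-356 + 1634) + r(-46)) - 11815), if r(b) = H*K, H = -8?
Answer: 10601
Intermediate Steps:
r(b) = -64 (r(b) = -8*8 = -64)
-(((-356 + 1634) + r(-46)) - 11815) = -(((-356 + 1634) - 64) - 11815) = -((1278 - 64) - 11815) = -(1214 - 11815) = -1*(-10601) = 10601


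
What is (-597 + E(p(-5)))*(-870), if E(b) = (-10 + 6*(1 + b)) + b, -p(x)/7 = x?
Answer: 309720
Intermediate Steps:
p(x) = -7*x
E(b) = -4 + 7*b (E(b) = (-10 + (6 + 6*b)) + b = (-4 + 6*b) + b = -4 + 7*b)
(-597 + E(p(-5)))*(-870) = (-597 + (-4 + 7*(-7*(-5))))*(-870) = (-597 + (-4 + 7*35))*(-870) = (-597 + (-4 + 245))*(-870) = (-597 + 241)*(-870) = -356*(-870) = 309720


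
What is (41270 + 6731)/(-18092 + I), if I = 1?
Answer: -48001/18091 ≈ -2.6533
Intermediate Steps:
(41270 + 6731)/(-18092 + I) = (41270 + 6731)/(-18092 + 1) = 48001/(-18091) = 48001*(-1/18091) = -48001/18091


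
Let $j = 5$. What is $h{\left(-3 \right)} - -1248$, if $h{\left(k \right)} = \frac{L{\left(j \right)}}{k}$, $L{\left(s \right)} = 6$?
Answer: $1246$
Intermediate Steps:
$h{\left(k \right)} = \frac{6}{k}$
$h{\left(-3 \right)} - -1248 = \frac{6}{-3} - -1248 = 6 \left(- \frac{1}{3}\right) + 1248 = -2 + 1248 = 1246$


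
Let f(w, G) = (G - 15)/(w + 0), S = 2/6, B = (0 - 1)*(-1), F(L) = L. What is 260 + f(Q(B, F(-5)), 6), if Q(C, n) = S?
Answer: 233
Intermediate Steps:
B = 1 (B = -1*(-1) = 1)
S = 1/3 (S = 2*(1/6) = 1/3 ≈ 0.33333)
Q(C, n) = 1/3
f(w, G) = (-15 + G)/w
260 + f(Q(B, F(-5)), 6) = 260 + (-15 + 6)/(1/3) = 260 + 3*(-9) = 260 - 27 = 233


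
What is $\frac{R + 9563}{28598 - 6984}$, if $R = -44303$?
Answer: $- \frac{17370}{10807} \approx -1.6073$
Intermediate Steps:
$\frac{R + 9563}{28598 - 6984} = \frac{-44303 + 9563}{28598 - 6984} = - \frac{34740}{21614} = \left(-34740\right) \frac{1}{21614} = - \frac{17370}{10807}$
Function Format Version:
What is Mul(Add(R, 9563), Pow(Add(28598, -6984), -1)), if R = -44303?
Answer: Rational(-17370, 10807) ≈ -1.6073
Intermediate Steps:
Mul(Add(R, 9563), Pow(Add(28598, -6984), -1)) = Mul(Add(-44303, 9563), Pow(Add(28598, -6984), -1)) = Mul(-34740, Pow(21614, -1)) = Mul(-34740, Rational(1, 21614)) = Rational(-17370, 10807)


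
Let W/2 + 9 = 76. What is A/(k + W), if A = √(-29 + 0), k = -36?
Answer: I*√29/98 ≈ 0.054951*I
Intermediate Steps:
W = 134 (W = -18 + 2*76 = -18 + 152 = 134)
A = I*√29 (A = √(-29) = I*√29 ≈ 5.3852*I)
A/(k + W) = (I*√29)/(-36 + 134) = (I*√29)/98 = (I*√29)*(1/98) = I*√29/98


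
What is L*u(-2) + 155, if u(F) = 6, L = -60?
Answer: -205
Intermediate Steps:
L*u(-2) + 155 = -60*6 + 155 = -360 + 155 = -205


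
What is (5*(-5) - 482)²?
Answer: 257049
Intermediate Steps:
(5*(-5) - 482)² = (-25 - 482)² = (-507)² = 257049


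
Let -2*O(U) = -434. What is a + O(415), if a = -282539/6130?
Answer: 1047671/6130 ≈ 170.91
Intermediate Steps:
O(U) = 217 (O(U) = -½*(-434) = 217)
a = -282539/6130 (a = -282539*1/6130 = -282539/6130 ≈ -46.091)
a + O(415) = -282539/6130 + 217 = 1047671/6130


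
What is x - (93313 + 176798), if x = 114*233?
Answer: -243549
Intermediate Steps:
x = 26562
x - (93313 + 176798) = 26562 - (93313 + 176798) = 26562 - 1*270111 = 26562 - 270111 = -243549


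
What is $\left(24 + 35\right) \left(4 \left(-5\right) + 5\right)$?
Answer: $-885$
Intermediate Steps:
$\left(24 + 35\right) \left(4 \left(-5\right) + 5\right) = 59 \left(-20 + 5\right) = 59 \left(-15\right) = -885$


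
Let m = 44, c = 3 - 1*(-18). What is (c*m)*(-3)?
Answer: -2772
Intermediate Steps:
c = 21 (c = 3 + 18 = 21)
(c*m)*(-3) = (21*44)*(-3) = 924*(-3) = -2772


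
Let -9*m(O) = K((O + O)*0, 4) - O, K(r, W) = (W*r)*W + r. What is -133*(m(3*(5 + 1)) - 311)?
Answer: 41097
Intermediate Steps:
K(r, W) = r + r*W**2 (K(r, W) = r*W**2 + r = r + r*W**2)
m(O) = O/9 (m(O) = -(((O + O)*0)*(1 + 4**2) - O)/9 = -(((2*O)*0)*(1 + 16) - O)/9 = -(0*17 - O)/9 = -(0 - O)/9 = -(-1)*O/9 = O/9)
-133*(m(3*(5 + 1)) - 311) = -133*((3*(5 + 1))/9 - 311) = -133*((3*6)/9 - 311) = -133*((1/9)*18 - 311) = -133*(2 - 311) = -133*(-309) = 41097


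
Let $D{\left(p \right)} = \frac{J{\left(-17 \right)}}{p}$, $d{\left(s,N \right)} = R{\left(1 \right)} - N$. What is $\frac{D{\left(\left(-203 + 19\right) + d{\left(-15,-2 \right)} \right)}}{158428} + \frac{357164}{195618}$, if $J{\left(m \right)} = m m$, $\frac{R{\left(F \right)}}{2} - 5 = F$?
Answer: $\frac{282922228207}{154956842520} \approx 1.8258$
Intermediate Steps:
$R{\left(F \right)} = 10 + 2 F$
$d{\left(s,N \right)} = 12 - N$ ($d{\left(s,N \right)} = \left(10 + 2 \cdot 1\right) - N = \left(10 + 2\right) - N = 12 - N$)
$J{\left(m \right)} = m^{2}$
$D{\left(p \right)} = \frac{289}{p}$ ($D{\left(p \right)} = \frac{\left(-17\right)^{2}}{p} = \frac{289}{p}$)
$\frac{D{\left(\left(-203 + 19\right) + d{\left(-15,-2 \right)} \right)}}{158428} + \frac{357164}{195618} = \frac{289 \frac{1}{\left(-203 + 19\right) + \left(12 - -2\right)}}{158428} + \frac{357164}{195618} = \frac{289}{-184 + \left(12 + 2\right)} \frac{1}{158428} + 357164 \cdot \frac{1}{195618} = \frac{289}{-184 + 14} \cdot \frac{1}{158428} + \frac{178582}{97809} = \frac{289}{-170} \cdot \frac{1}{158428} + \frac{178582}{97809} = 289 \left(- \frac{1}{170}\right) \frac{1}{158428} + \frac{178582}{97809} = \left(- \frac{17}{10}\right) \frac{1}{158428} + \frac{178582}{97809} = - \frac{17}{1584280} + \frac{178582}{97809} = \frac{282922228207}{154956842520}$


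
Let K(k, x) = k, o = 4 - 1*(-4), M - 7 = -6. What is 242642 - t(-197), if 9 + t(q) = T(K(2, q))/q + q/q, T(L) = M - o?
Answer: 47802043/197 ≈ 2.4265e+5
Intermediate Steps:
M = 1 (M = 7 - 6 = 1)
o = 8 (o = 4 + 4 = 8)
T(L) = -7 (T(L) = 1 - 1*8 = 1 - 8 = -7)
t(q) = -8 - 7/q (t(q) = -9 + (-7/q + q/q) = -9 + (-7/q + 1) = -9 + (1 - 7/q) = -8 - 7/q)
242642 - t(-197) = 242642 - (-8 - 7/(-197)) = 242642 - (-8 - 7*(-1/197)) = 242642 - (-8 + 7/197) = 242642 - 1*(-1569/197) = 242642 + 1569/197 = 47802043/197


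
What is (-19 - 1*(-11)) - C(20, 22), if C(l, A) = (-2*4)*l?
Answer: 152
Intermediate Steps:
C(l, A) = -8*l
(-19 - 1*(-11)) - C(20, 22) = (-19 - 1*(-11)) - (-8)*20 = (-19 + 11) - 1*(-160) = -8 + 160 = 152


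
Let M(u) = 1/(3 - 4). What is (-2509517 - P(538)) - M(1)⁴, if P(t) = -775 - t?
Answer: -2508205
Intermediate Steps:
M(u) = -1 (M(u) = 1/(-1) = -1)
(-2509517 - P(538)) - M(1)⁴ = (-2509517 - (-775 - 1*538)) - 1*(-1)⁴ = (-2509517 - (-775 - 538)) - 1*1 = (-2509517 - 1*(-1313)) - 1 = (-2509517 + 1313) - 1 = -2508204 - 1 = -2508205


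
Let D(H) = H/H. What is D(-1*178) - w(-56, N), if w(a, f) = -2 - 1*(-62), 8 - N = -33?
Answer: -59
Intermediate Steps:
D(H) = 1
N = 41 (N = 8 - 1*(-33) = 8 + 33 = 41)
w(a, f) = 60 (w(a, f) = -2 + 62 = 60)
D(-1*178) - w(-56, N) = 1 - 1*60 = 1 - 60 = -59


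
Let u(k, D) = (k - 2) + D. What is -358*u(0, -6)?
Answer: 2864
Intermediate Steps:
u(k, D) = -2 + D + k (u(k, D) = (-2 + k) + D = -2 + D + k)
-358*u(0, -6) = -358*(-2 - 6 + 0) = -358*(-8) = 2864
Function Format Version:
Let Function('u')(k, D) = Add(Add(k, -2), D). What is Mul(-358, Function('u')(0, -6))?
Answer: 2864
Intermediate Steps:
Function('u')(k, D) = Add(-2, D, k) (Function('u')(k, D) = Add(Add(-2, k), D) = Add(-2, D, k))
Mul(-358, Function('u')(0, -6)) = Mul(-358, Add(-2, -6, 0)) = Mul(-358, -8) = 2864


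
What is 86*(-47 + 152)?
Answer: 9030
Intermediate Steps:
86*(-47 + 152) = 86*105 = 9030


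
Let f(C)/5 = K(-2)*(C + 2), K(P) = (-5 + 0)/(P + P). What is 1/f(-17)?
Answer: -4/375 ≈ -0.010667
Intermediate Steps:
K(P) = -5/(2*P) (K(P) = -5*1/(2*P) = -5/(2*P))
f(C) = 25/2 + 25*C/4 (f(C) = 5*((-5/2/(-2))*(C + 2)) = 5*((-5/2*(-1/2))*(2 + C)) = 5*(5*(2 + C)/4) = 5*(5/2 + 5*C/4) = 25/2 + 25*C/4)
1/f(-17) = 1/(25/2 + (25/4)*(-17)) = 1/(25/2 - 425/4) = 1/(-375/4) = -4/375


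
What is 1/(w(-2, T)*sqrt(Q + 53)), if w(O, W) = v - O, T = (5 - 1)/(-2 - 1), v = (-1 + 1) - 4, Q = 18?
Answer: -sqrt(71)/142 ≈ -0.059339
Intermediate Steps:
v = -4 (v = 0 - 4 = -4)
T = -4/3 (T = 4/(-3) = 4*(-1/3) = -4/3 ≈ -1.3333)
w(O, W) = -4 - O
1/(w(-2, T)*sqrt(Q + 53)) = 1/((-4 - 1*(-2))*sqrt(18 + 53)) = 1/((-4 + 2)*sqrt(71)) = 1/(-2*sqrt(71)) = -sqrt(71)/142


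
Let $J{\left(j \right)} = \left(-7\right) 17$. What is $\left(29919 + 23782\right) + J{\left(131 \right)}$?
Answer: $53582$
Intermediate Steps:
$J{\left(j \right)} = -119$
$\left(29919 + 23782\right) + J{\left(131 \right)} = \left(29919 + 23782\right) - 119 = 53701 - 119 = 53582$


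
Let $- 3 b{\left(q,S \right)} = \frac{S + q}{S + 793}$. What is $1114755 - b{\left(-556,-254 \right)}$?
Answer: $\frac{600852675}{539} \approx 1.1148 \cdot 10^{6}$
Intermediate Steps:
$b{\left(q,S \right)} = - \frac{S + q}{3 \left(793 + S\right)}$ ($b{\left(q,S \right)} = - \frac{\left(S + q\right) \frac{1}{S + 793}}{3} = - \frac{\left(S + q\right) \frac{1}{793 + S}}{3} = - \frac{\frac{1}{793 + S} \left(S + q\right)}{3} = - \frac{S + q}{3 \left(793 + S\right)}$)
$1114755 - b{\left(-556,-254 \right)} = 1114755 - \frac{\left(-1\right) \left(-254\right) - -556}{3 \left(793 - 254\right)} = 1114755 - \frac{254 + 556}{3 \cdot 539} = 1114755 - \frac{1}{3} \cdot \frac{1}{539} \cdot 810 = 1114755 - \frac{270}{539} = \frac{600852675}{539}$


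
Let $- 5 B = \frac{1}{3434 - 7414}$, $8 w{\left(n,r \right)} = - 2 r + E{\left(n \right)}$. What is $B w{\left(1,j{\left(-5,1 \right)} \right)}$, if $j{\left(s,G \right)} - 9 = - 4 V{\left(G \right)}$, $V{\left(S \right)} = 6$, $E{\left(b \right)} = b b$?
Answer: $\frac{31}{159200} \approx 0.00019472$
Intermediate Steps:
$E{\left(b \right)} = b^{2}$
$j{\left(s,G \right)} = -15$ ($j{\left(s,G \right)} = 9 - 24 = -15$)
$w{\left(n,r \right)} = - \frac{r}{4} + \frac{n^{2}}{8}$ ($w{\left(n,r \right)} = \frac{- 2 r + n^{2}}{8} = \frac{n^{2} - 2 r}{8} = - \frac{r}{4} + \frac{n^{2}}{8}$)
$B = \frac{1}{19900}$ ($B = - \frac{1}{5 \left(3434 - 7414\right)} = - \frac{1}{5 \left(-3980\right)} = \left(- \frac{1}{5}\right) \left(- \frac{1}{3980}\right) = \frac{1}{19900} \approx 5.0251 \cdot 10^{-5}$)
$B w{\left(1,j{\left(-5,1 \right)} \right)} = \frac{\left(- \frac{1}{4}\right) \left(-15\right) + \frac{1^{2}}{8}}{19900} = \frac{\frac{15}{4} + \frac{1}{8} \cdot 1}{19900} = \frac{\frac{15}{4} + \frac{1}{8}}{19900} = \frac{1}{19900} \cdot \frac{31}{8} = \frac{31}{159200}$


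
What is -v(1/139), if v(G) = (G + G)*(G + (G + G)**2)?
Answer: -286/2685619 ≈ -0.00010649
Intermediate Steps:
v(G) = 2*G*(G + 4*G**2) (v(G) = (2*G)*(G + (2*G)**2) = (2*G)*(G + 4*G**2) = 2*G*(G + 4*G**2))
-v(1/139) = -(1/139)**2*(2 + 8/139) = -(1/139)**2*(2 + 8*(1/139)) = -(2 + 8/139)/19321 = -286/(19321*139) = -1*286/2685619 = -286/2685619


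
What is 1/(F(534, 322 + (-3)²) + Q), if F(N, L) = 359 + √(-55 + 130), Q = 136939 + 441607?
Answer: 115781/67026199790 - √3/67026199790 ≈ 1.7274e-6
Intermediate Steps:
Q = 578546
F(N, L) = 359 + 5*√3 (F(N, L) = 359 + √75 = 359 + 5*√3)
1/(F(534, 322 + (-3)²) + Q) = 1/((359 + 5*√3) + 578546) = 1/(578905 + 5*√3)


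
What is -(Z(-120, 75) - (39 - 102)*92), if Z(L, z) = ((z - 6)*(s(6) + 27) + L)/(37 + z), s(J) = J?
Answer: -651309/112 ≈ -5815.3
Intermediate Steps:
Z(L, z) = (-198 + L + 33*z)/(37 + z) (Z(L, z) = ((z - 6)*(6 + 27) + L)/(37 + z) = ((-6 + z)*33 + L)/(37 + z) = ((-198 + 33*z) + L)/(37 + z) = (-198 + L + 33*z)/(37 + z))
-(Z(-120, 75) - (39 - 102)*92) = -((-198 - 120 + 33*75)/(37 + 75) - (39 - 102)*92) = -((-198 - 120 + 2475)/112 - (-63)*92) = -((1/112)*2157 - 1*(-5796)) = -(2157/112 + 5796) = -1*651309/112 = -651309/112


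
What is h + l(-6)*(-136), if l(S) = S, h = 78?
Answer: 894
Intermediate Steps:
h + l(-6)*(-136) = 78 - 6*(-136) = 78 + 816 = 894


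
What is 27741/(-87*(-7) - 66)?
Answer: 9247/181 ≈ 51.088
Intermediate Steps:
27741/(-87*(-7) - 66) = 27741/(609 - 66) = 27741/543 = 27741*(1/543) = 9247/181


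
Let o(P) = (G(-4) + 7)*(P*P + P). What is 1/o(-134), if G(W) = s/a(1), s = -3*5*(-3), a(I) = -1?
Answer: -1/677236 ≈ -1.4766e-6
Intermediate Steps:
s = 45 (s = -15*(-3) = 45)
G(W) = -45 (G(W) = 45/(-1) = 45*(-1) = -45)
o(P) = -38*P - 38*P² (o(P) = (-45 + 7)*(P*P + P) = -38*(P² + P) = -38*(P + P²) = -38*P - 38*P²)
1/o(-134) = 1/(38*(-134)*(-1 - 1*(-134))) = 1/(38*(-134)*(-1 + 134)) = 1/(38*(-134)*133) = 1/(-677236) = -1/677236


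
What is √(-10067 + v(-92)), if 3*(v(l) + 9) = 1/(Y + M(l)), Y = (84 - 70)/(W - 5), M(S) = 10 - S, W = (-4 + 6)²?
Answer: 7*I*√3582942/132 ≈ 100.38*I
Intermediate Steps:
W = 4 (W = 2² = 4)
Y = -14 (Y = (84 - 70)/(4 - 5) = 14/(-1) = 14*(-1) = -14)
v(l) = -9 + 1/(3*(-4 - l)) (v(l) = -9 + 1/(3*(-14 + (10 - l))) = -9 + 1/(3*(-4 - l)))
√(-10067 + v(-92)) = √(-10067 + (109 + 27*(-92))/(3*(-4 - 1*(-92)))) = √(-10067 + (109 - 2484)/(3*(-4 + 92))) = √(-10067 + (⅓)*(-2375)/88) = √(-10067 + (⅓)*(1/88)*(-2375)) = √(-10067 - 2375/264) = √(-2660063/264) = 7*I*√3582942/132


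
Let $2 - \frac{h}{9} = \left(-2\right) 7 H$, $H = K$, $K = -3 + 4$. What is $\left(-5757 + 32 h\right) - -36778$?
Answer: $35629$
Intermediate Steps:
$K = 1$
$H = 1$
$h = 144$ ($h = 18 - 9 \left(-2\right) 7 \cdot 1 = 18 - 9 \left(\left(-14\right) 1\right) = 18 - -126 = 18 + 126 = 144$)
$\left(-5757 + 32 h\right) - -36778 = \left(-5757 + 32 \cdot 144\right) - -36778 = \left(-5757 + 4608\right) + 36778 = -1149 + 36778 = 35629$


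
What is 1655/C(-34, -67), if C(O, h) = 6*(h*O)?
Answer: 1655/13668 ≈ 0.12109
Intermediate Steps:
C(O, h) = 6*O*h (C(O, h) = 6*(O*h) = 6*O*h)
1655/C(-34, -67) = 1655/((6*(-34)*(-67))) = 1655/13668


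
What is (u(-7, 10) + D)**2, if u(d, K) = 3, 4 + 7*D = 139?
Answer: 24336/49 ≈ 496.65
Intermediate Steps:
D = 135/7 (D = -4/7 + (1/7)*139 = -4/7 + 139/7 = 135/7 ≈ 19.286)
(u(-7, 10) + D)**2 = (3 + 135/7)**2 = (156/7)**2 = 24336/49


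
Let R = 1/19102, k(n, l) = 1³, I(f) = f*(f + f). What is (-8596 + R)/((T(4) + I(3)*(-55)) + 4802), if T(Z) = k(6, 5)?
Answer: -54733597/24278642 ≈ -2.2544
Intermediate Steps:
I(f) = 2*f² (I(f) = f*(2*f) = 2*f²)
k(n, l) = 1
T(Z) = 1
R = 1/19102 ≈ 5.2351e-5
(-8596 + R)/((T(4) + I(3)*(-55)) + 4802) = (-8596 + 1/19102)/((1 + (2*3²)*(-55)) + 4802) = -164200791/(19102*((1 + (2*9)*(-55)) + 4802)) = -164200791/(19102*((1 + 18*(-55)) + 4802)) = -164200791/(19102*((1 - 990) + 4802)) = -164200791/(19102*(-989 + 4802)) = -164200791/19102/3813 = -164200791/19102*1/3813 = -54733597/24278642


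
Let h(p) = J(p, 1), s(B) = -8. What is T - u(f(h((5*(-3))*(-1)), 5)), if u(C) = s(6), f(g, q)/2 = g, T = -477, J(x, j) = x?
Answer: -469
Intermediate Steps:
h(p) = p
f(g, q) = 2*g
u(C) = -8
T - u(f(h((5*(-3))*(-1)), 5)) = -477 - 1*(-8) = -477 + 8 = -469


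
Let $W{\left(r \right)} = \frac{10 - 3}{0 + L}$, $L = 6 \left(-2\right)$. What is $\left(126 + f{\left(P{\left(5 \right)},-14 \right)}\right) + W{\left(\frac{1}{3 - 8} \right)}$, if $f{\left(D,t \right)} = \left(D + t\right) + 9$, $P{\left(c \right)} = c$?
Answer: $\frac{1505}{12} \approx 125.42$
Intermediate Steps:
$L = -12$
$W{\left(r \right)} = - \frac{7}{12}$ ($W{\left(r \right)} = \frac{10 - 3}{0 - 12} = \frac{7}{-12} = 7 \left(- \frac{1}{12}\right) = - \frac{7}{12}$)
$f{\left(D,t \right)} = 9 + D + t$
$\left(126 + f{\left(P{\left(5 \right)},-14 \right)}\right) + W{\left(\frac{1}{3 - 8} \right)} = \left(126 + \left(9 + 5 - 14\right)\right) - \frac{7}{12} = \left(126 + 0\right) - \frac{7}{12} = 126 - \frac{7}{12} = \frac{1505}{12}$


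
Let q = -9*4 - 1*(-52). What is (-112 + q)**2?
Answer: 9216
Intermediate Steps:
q = 16 (q = -36 + 52 = 16)
(-112 + q)**2 = (-112 + 16)**2 = (-96)**2 = 9216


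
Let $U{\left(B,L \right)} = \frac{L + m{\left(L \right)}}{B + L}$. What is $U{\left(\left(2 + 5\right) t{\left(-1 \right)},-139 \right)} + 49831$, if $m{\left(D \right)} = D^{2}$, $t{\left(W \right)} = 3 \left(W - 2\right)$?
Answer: $\frac{5023340}{101} \approx 49736.0$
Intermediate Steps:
$t{\left(W \right)} = -6 + 3 W$ ($t{\left(W \right)} = 3 \left(-2 + W\right) = -6 + 3 W$)
$U{\left(B,L \right)} = \frac{L + L^{2}}{B + L}$
$U{\left(\left(2 + 5\right) t{\left(-1 \right)},-139 \right)} + 49831 = - \frac{139 \left(1 - 139\right)}{\left(2 + 5\right) \left(-6 + 3 \left(-1\right)\right) - 139} + 49831 = \left(-139\right) \frac{1}{7 \left(-6 - 3\right) - 139} \left(-138\right) + 49831 = \left(-139\right) \frac{1}{7 \left(-9\right) - 139} \left(-138\right) + 49831 = \left(-139\right) \frac{1}{-63 - 139} \left(-138\right) + 49831 = \left(-139\right) \frac{1}{-202} \left(-138\right) + 49831 = \left(-139\right) \left(- \frac{1}{202}\right) \left(-138\right) + 49831 = - \frac{9591}{101} + 49831 = \frac{5023340}{101}$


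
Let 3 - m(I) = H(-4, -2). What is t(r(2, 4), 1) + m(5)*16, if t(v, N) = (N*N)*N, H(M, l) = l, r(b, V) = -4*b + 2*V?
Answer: 81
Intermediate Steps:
m(I) = 5 (m(I) = 3 - 1*(-2) = 3 + 2 = 5)
t(v, N) = N³ (t(v, N) = N²*N = N³)
t(r(2, 4), 1) + m(5)*16 = 1³ + 5*16 = 1 + 80 = 81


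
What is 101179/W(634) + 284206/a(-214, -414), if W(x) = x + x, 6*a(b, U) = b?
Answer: -1070293471/135676 ≈ -7888.6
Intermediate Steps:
a(b, U) = b/6
W(x) = 2*x
101179/W(634) + 284206/a(-214, -414) = 101179/((2*634)) + 284206/(((1/6)*(-214))) = 101179/1268 + 284206/(-107/3) = 101179*(1/1268) + 284206*(-3/107) = 101179/1268 - 852618/107 = -1070293471/135676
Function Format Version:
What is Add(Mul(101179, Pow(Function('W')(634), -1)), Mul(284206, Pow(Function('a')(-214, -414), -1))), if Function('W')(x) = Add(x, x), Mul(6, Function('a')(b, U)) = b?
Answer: Rational(-1070293471, 135676) ≈ -7888.6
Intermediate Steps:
Function('a')(b, U) = Mul(Rational(1, 6), b)
Function('W')(x) = Mul(2, x)
Add(Mul(101179, Pow(Function('W')(634), -1)), Mul(284206, Pow(Function('a')(-214, -414), -1))) = Add(Mul(101179, Pow(Mul(2, 634), -1)), Mul(284206, Pow(Mul(Rational(1, 6), -214), -1))) = Add(Mul(101179, Pow(1268, -1)), Mul(284206, Pow(Rational(-107, 3), -1))) = Add(Mul(101179, Rational(1, 1268)), Mul(284206, Rational(-3, 107))) = Add(Rational(101179, 1268), Rational(-852618, 107)) = Rational(-1070293471, 135676)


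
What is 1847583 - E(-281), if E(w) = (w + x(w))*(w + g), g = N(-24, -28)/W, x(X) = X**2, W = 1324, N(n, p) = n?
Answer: 7930127533/331 ≈ 2.3958e+7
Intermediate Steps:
g = -6/331 (g = -24/1324 = -24*1/1324 = -6/331 ≈ -0.018127)
E(w) = (-6/331 + w)*(w + w**2) (E(w) = (w + w**2)*(w - 6/331) = (w + w**2)*(-6/331 + w) = (-6/331 + w)*(w + w**2))
1847583 - E(-281) = 1847583 - (-281)*(-6 + 325*(-281) + 331*(-281)**2)/331 = 1847583 - (-281)*(-6 - 91325 + 331*78961)/331 = 1847583 - (-281)*(-6 - 91325 + 26136091)/331 = 1847583 - (-281)*26044760/331 = 1847583 - 1*(-7318577560/331) = 1847583 + 7318577560/331 = 7930127533/331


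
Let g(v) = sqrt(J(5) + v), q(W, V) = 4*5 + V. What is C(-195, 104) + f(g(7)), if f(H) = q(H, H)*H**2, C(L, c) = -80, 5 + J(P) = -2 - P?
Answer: -180 - 5*I*sqrt(5) ≈ -180.0 - 11.18*I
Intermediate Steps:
q(W, V) = 20 + V
J(P) = -7 - P (J(P) = -5 + (-2 - P) = -7 - P)
g(v) = sqrt(-12 + v) (g(v) = sqrt((-7 - 1*5) + v) = sqrt((-7 - 5) + v) = sqrt(-12 + v))
f(H) = H**2*(20 + H) (f(H) = (20 + H)*H**2 = H**2*(20 + H))
C(-195, 104) + f(g(7)) = -80 + (sqrt(-12 + 7))**2*(20 + sqrt(-12 + 7)) = -80 + (sqrt(-5))**2*(20 + sqrt(-5)) = -80 + (I*sqrt(5))**2*(20 + I*sqrt(5)) = -80 - 5*(20 + I*sqrt(5)) = -80 + (-100 - 5*I*sqrt(5)) = -180 - 5*I*sqrt(5)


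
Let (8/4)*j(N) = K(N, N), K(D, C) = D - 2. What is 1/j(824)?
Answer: 1/411 ≈ 0.0024331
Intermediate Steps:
K(D, C) = -2 + D
j(N) = -1 + N/2 (j(N) = (-2 + N)/2 = -1 + N/2)
1/j(824) = 1/(-1 + (½)*824) = 1/(-1 + 412) = 1/411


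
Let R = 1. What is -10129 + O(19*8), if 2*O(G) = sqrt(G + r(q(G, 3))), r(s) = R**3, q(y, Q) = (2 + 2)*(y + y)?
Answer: -10129 + 3*sqrt(17)/2 ≈ -10123.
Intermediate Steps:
q(y, Q) = 8*y (q(y, Q) = 4*(2*y) = 8*y)
r(s) = 1 (r(s) = 1**3 = 1)
O(G) = sqrt(1 + G)/2 (O(G) = sqrt(G + 1)/2 = sqrt(1 + G)/2)
-10129 + O(19*8) = -10129 + sqrt(1 + 19*8)/2 = -10129 + sqrt(1 + 152)/2 = -10129 + sqrt(153)/2 = -10129 + (3*sqrt(17))/2 = -10129 + 3*sqrt(17)/2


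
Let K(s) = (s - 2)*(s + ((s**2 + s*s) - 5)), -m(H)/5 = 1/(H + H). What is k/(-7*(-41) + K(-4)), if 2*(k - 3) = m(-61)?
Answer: 737/36356 ≈ 0.020272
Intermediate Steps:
m(H) = -5/(2*H) (m(H) = -5/(H + H) = -5*1/(2*H) = -5/(2*H))
K(s) = (-2 + s)*(-5 + s + 2*s**2) (K(s) = (-2 + s)*(s + ((s**2 + s**2) - 5)) = (-2 + s)*(s + (2*s**2 - 5)) = (-2 + s)*(s + (-5 + 2*s**2)) = (-2 + s)*(-5 + s + 2*s**2))
k = 737/244 (k = 3 + (-5/2/(-61))/2 = 3 + (-5/2*(-1/61))/2 = 3 + (1/2)*(5/122) = 3 + 5/244 = 737/244 ≈ 3.0205)
k/(-7*(-41) + K(-4)) = 737/(244*(-7*(-41) + (10 - 7*(-4) - 3*(-4)**2 + 2*(-4)**3))) = 737/(244*(287 + (10 + 28 - 3*16 + 2*(-64)))) = 737/(244*(287 + (10 + 28 - 48 - 128))) = 737/(244*(287 - 138)) = (737/244)/149 = (737/244)*(1/149) = 737/36356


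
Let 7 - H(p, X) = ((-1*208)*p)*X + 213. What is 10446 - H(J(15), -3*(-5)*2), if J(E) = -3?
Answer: 29372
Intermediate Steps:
H(p, X) = -206 + 208*X*p (H(p, X) = 7 - (((-1*208)*p)*X + 213) = 7 - ((-208*p)*X + 213) = 7 - (-208*X*p + 213) = 7 - (213 - 208*X*p) = 7 + (-213 + 208*X*p) = -206 + 208*X*p)
10446 - H(J(15), -3*(-5)*2) = 10446 - (-206 + 208*(-3*(-5)*2)*(-3)) = 10446 - (-206 + 208*(15*2)*(-3)) = 10446 - (-206 + 208*30*(-3)) = 10446 - (-206 - 18720) = 10446 - 1*(-18926) = 10446 + 18926 = 29372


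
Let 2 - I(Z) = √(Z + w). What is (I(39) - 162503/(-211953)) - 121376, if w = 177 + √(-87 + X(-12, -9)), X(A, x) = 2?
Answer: -25725420919/211953 - √(216 + I*√85) ≈ -1.2139e+5 - 0.31358*I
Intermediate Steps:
w = 177 + I*√85 (w = 177 + √(-87 + 2) = 177 + √(-85) = 177 + I*√85 ≈ 177.0 + 9.2195*I)
I(Z) = 2 - √(177 + Z + I*√85) (I(Z) = 2 - √(Z + (177 + I*√85)) = 2 - √(177 + Z + I*√85))
(I(39) - 162503/(-211953)) - 121376 = ((2 - √(177 + 39 + I*√85)) - 162503/(-211953)) - 121376 = ((2 - √(216 + I*√85)) - 162503*(-1/211953)) - 121376 = ((2 - √(216 + I*√85)) + 162503/211953) - 121376 = (586409/211953 - √(216 + I*√85)) - 121376 = -25725420919/211953 - √(216 + I*√85)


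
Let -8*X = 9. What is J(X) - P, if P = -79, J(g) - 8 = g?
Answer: 687/8 ≈ 85.875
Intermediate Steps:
X = -9/8 (X = -1/8*9 = -9/8 ≈ -1.1250)
J(g) = 8 + g
J(X) - P = (8 - 9/8) - 1*(-79) = 55/8 + 79 = 687/8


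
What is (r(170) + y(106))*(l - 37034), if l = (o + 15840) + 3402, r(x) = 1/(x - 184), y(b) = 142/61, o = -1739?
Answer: -37636237/854 ≈ -44071.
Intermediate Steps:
y(b) = 142/61 (y(b) = 142*(1/61) = 142/61)
r(x) = 1/(-184 + x)
l = 17503 (l = (-1739 + 15840) + 3402 = 14101 + 3402 = 17503)
(r(170) + y(106))*(l - 37034) = (1/(-184 + 170) + 142/61)*(17503 - 37034) = (1/(-14) + 142/61)*(-19531) = (-1/14 + 142/61)*(-19531) = (1927/854)*(-19531) = -37636237/854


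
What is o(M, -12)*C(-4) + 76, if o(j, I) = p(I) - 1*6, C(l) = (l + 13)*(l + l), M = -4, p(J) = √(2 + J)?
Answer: 508 - 72*I*√10 ≈ 508.0 - 227.68*I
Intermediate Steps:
C(l) = 2*l*(13 + l) (C(l) = (13 + l)*(2*l) = 2*l*(13 + l))
o(j, I) = -6 + √(2 + I) (o(j, I) = √(2 + I) - 1*6 = √(2 + I) - 6 = -6 + √(2 + I))
o(M, -12)*C(-4) + 76 = (-6 + √(2 - 12))*(2*(-4)*(13 - 4)) + 76 = (-6 + √(-10))*(2*(-4)*9) + 76 = (-6 + I*√10)*(-72) + 76 = (432 - 72*I*√10) + 76 = 508 - 72*I*√10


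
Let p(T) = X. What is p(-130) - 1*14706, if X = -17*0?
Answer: -14706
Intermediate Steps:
X = 0
p(T) = 0
p(-130) - 1*14706 = 0 - 1*14706 = 0 - 14706 = -14706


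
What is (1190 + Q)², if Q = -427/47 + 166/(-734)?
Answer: 414761736490000/297528001 ≈ 1.3940e+6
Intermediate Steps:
Q = -160610/17249 (Q = -427*1/47 + 166*(-1/734) = -427/47 - 83/367 = -160610/17249 ≈ -9.3113)
(1190 + Q)² = (1190 - 160610/17249)² = (20365700/17249)² = 414761736490000/297528001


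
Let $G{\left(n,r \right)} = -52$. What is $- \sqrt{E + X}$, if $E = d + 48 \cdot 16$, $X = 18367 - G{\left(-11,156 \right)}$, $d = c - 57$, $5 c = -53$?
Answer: $- \frac{\sqrt{477985}}{5} \approx -138.27$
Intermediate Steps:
$c = - \frac{53}{5}$ ($c = \frac{1}{5} \left(-53\right) = - \frac{53}{5} \approx -10.6$)
$d = - \frac{338}{5}$ ($d = - \frac{53}{5} - 57 = - \frac{338}{5} \approx -67.6$)
$X = 18419$ ($X = 18367 - -52 = 18367 + 52 = 18419$)
$E = \frac{3502}{5}$ ($E = - \frac{338}{5} + 48 \cdot 16 = - \frac{338}{5} + 768 = \frac{3502}{5} \approx 700.4$)
$- \sqrt{E + X} = - \sqrt{\frac{3502}{5} + 18419} = - \sqrt{\frac{95597}{5}} = - \frac{\sqrt{477985}}{5}$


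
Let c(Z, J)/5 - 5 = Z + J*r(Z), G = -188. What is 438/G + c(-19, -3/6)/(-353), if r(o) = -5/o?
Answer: -671319/315229 ≈ -2.1296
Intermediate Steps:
c(Z, J) = 25 + 5*Z - 25*J/Z (c(Z, J) = 25 + 5*(Z + J*(-5/Z)) = 25 + 5*(Z - 5*J/Z) = 25 + (5*Z - 25*J/Z) = 25 + 5*Z - 25*J/Z)
438/G + c(-19, -3/6)/(-353) = 438/(-188) + (25 + 5*(-19) - 25*(-3/6)/(-19))/(-353) = 438*(-1/188) + (25 - 95 - 25*(-3*⅙)*(-1/19))*(-1/353) = -219/94 + (25 - 95 - 25*(-½)*(-1/19))*(-1/353) = -219/94 + (25 - 95 - 25/38)*(-1/353) = -219/94 - 2685/38*(-1/353) = -219/94 + 2685/13414 = -671319/315229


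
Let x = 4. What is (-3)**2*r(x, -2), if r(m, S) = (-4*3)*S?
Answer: 216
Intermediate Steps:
r(m, S) = -12*S
(-3)**2*r(x, -2) = (-3)**2*(-12*(-2)) = 9*24 = 216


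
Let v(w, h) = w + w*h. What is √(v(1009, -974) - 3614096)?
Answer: I*√4595853 ≈ 2143.8*I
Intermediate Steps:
v(w, h) = w + h*w
√(v(1009, -974) - 3614096) = √(1009*(1 - 974) - 3614096) = √(1009*(-973) - 3614096) = √(-981757 - 3614096) = √(-4595853) = I*√4595853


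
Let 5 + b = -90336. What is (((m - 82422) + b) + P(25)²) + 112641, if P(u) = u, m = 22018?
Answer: -37479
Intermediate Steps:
b = -90341 (b = -5 - 90336 = -90341)
(((m - 82422) + b) + P(25)²) + 112641 = (((22018 - 82422) - 90341) + 25²) + 112641 = ((-60404 - 90341) + 625) + 112641 = (-150745 + 625) + 112641 = -150120 + 112641 = -37479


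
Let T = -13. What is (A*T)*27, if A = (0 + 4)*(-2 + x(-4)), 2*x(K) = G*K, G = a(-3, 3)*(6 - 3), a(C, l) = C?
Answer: -22464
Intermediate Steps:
G = -9 (G = -3*(6 - 3) = -3*3 = -9)
x(K) = -9*K/2 (x(K) = (-9*K)/2 = -9*K/2)
A = 64 (A = (0 + 4)*(-2 - 9/2*(-4)) = 4*(-2 + 18) = 4*16 = 64)
(A*T)*27 = (64*(-13))*27 = -832*27 = -22464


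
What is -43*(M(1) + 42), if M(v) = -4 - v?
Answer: -1591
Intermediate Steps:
-43*(M(1) + 42) = -43*((-4 - 1*1) + 42) = -43*((-4 - 1) + 42) = -43*(-5 + 42) = -43*37 = -1591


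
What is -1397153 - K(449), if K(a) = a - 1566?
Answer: -1396036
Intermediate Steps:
K(a) = -1566 + a
-1397153 - K(449) = -1397153 - (-1566 + 449) = -1397153 - 1*(-1117) = -1397153 + 1117 = -1396036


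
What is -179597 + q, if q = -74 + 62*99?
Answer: -173533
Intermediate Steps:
q = 6064 (q = -74 + 6138 = 6064)
-179597 + q = -179597 + 6064 = -173533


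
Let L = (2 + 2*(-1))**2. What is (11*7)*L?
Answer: 0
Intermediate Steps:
L = 0 (L = (2 - 2)**2 = 0**2 = 0)
(11*7)*L = (11*7)*0 = 77*0 = 0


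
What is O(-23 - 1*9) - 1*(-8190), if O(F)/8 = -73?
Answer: 7606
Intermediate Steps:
O(F) = -584 (O(F) = 8*(-73) = -584)
O(-23 - 1*9) - 1*(-8190) = -584 - 1*(-8190) = -584 + 8190 = 7606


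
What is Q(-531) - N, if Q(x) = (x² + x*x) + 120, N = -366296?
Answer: 930338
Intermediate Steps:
Q(x) = 120 + 2*x² (Q(x) = (x² + x²) + 120 = 2*x² + 120 = 120 + 2*x²)
Q(-531) - N = (120 + 2*(-531)²) - 1*(-366296) = (120 + 2*281961) + 366296 = (120 + 563922) + 366296 = 564042 + 366296 = 930338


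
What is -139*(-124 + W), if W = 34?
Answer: 12510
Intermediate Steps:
-139*(-124 + W) = -139*(-124 + 34) = -139*(-90) = 12510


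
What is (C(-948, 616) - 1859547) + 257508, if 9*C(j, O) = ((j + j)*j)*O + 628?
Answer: 1092785605/9 ≈ 1.2142e+8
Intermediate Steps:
C(j, O) = 628/9 + 2*O*j**2/9 (C(j, O) = (((j + j)*j)*O + 628)/9 = (((2*j)*j)*O + 628)/9 = ((2*j**2)*O + 628)/9 = (2*O*j**2 + 628)/9 = (628 + 2*O*j**2)/9 = 628/9 + 2*O*j**2/9)
(C(-948, 616) - 1859547) + 257508 = ((628/9 + (2/9)*616*(-948)**2) - 1859547) + 257508 = ((628/9 + (2/9)*616*898704) - 1859547) + 257508 = ((628/9 + 123022592) - 1859547) + 257508 = (1107203956/9 - 1859547) + 257508 = 1090468033/9 + 257508 = 1092785605/9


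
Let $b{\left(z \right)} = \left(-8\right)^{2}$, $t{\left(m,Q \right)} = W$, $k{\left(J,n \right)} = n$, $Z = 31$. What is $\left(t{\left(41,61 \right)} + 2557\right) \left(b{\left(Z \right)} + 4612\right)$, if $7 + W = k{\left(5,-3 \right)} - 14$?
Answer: $11844308$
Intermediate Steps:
$W = -24$ ($W = -7 - 17 = -24$)
$t{\left(m,Q \right)} = -24$
$b{\left(z \right)} = 64$
$\left(t{\left(41,61 \right)} + 2557\right) \left(b{\left(Z \right)} + 4612\right) = \left(-24 + 2557\right) \left(64 + 4612\right) = 2533 \cdot 4676 = 11844308$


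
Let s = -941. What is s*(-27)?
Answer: 25407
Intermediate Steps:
s*(-27) = -941*(-27) = 25407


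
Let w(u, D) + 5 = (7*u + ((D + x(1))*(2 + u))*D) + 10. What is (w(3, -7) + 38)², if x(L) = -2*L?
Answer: 143641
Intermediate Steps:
w(u, D) = 5 + 7*u + D*(-2 + D)*(2 + u) (w(u, D) = -5 + ((7*u + ((D - 2*1)*(2 + u))*D) + 10) = -5 + ((7*u + ((D - 2)*(2 + u))*D) + 10) = -5 + ((7*u + ((-2 + D)*(2 + u))*D) + 10) = -5 + ((7*u + D*(-2 + D)*(2 + u)) + 10) = -5 + (10 + 7*u + D*(-2 + D)*(2 + u)) = 5 + 7*u + D*(-2 + D)*(2 + u))
(w(3, -7) + 38)² = ((5 - 4*(-7) + 2*(-7)² + 7*3 + 3*(-7)² - 2*(-7)*3) + 38)² = ((5 + 28 + 2*49 + 21 + 3*49 + 42) + 38)² = ((5 + 28 + 98 + 21 + 147 + 42) + 38)² = (341 + 38)² = 379² = 143641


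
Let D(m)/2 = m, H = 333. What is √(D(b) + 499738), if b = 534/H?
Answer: √6157311414/111 ≈ 706.92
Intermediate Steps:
b = 178/111 (b = 534/333 = 534*(1/333) = 178/111 ≈ 1.6036)
D(m) = 2*m
√(D(b) + 499738) = √(2*(178/111) + 499738) = √(356/111 + 499738) = √(55471274/111) = √6157311414/111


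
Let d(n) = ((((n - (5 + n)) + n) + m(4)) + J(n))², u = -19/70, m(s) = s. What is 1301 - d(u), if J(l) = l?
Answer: 1590809/1225 ≈ 1298.6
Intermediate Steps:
u = -19/70 (u = -19*1/70 = -19/70 ≈ -0.27143)
d(n) = (-1 + 2*n)² (d(n) = ((((n - (5 + n)) + n) + 4) + n)² = ((((n + (-5 - n)) + n) + 4) + n)² = (((-5 + n) + 4) + n)² = ((-1 + n) + n)² = (-1 + 2*n)²)
1301 - d(u) = 1301 - (-1 + 2*(-19/70))² = 1301 - (-1 - 19/35)² = 1301 - (-54/35)² = 1301 - 1*2916/1225 = 1301 - 2916/1225 = 1590809/1225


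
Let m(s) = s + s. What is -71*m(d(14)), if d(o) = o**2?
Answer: -27832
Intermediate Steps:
m(s) = 2*s
-71*m(d(14)) = -142*14**2 = -142*196 = -71*392 = -27832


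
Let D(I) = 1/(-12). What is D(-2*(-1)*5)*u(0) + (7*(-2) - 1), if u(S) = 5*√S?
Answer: -15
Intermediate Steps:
D(I) = -1/12
D(-2*(-1)*5)*u(0) + (7*(-2) - 1) = -5*√0/12 + (7*(-2) - 1) = -5*0/12 + (-14 - 1) = -1/12*0 - 15 = 0 - 15 = -15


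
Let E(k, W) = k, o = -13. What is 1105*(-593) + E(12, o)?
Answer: -655253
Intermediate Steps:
1105*(-593) + E(12, o) = 1105*(-593) + 12 = -655265 + 12 = -655253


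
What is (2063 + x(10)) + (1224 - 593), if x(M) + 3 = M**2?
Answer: 2791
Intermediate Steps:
x(M) = -3 + M**2
(2063 + x(10)) + (1224 - 593) = (2063 + (-3 + 10**2)) + (1224 - 593) = (2063 + (-3 + 100)) + 631 = (2063 + 97) + 631 = 2160 + 631 = 2791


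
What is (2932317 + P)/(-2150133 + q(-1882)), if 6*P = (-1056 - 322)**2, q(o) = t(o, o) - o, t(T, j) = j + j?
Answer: -9746393/6456045 ≈ -1.5097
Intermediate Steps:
t(T, j) = 2*j
q(o) = o (q(o) = 2*o - o = o)
P = 949442/3 (P = (-1056 - 322)**2/6 = (1/6)*(-1378)**2 = (1/6)*1898884 = 949442/3 ≈ 3.1648e+5)
(2932317 + P)/(-2150133 + q(-1882)) = (2932317 + 949442/3)/(-2150133 - 1882) = (9746393/3)/(-2152015) = (9746393/3)*(-1/2152015) = -9746393/6456045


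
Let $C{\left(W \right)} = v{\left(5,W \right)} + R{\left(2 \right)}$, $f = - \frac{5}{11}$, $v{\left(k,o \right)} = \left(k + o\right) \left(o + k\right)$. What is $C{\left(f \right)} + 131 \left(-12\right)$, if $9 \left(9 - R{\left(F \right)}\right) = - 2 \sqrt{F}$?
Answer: $- \frac{186623}{121} + \frac{2 \sqrt{2}}{9} \approx -1542.0$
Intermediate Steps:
$v{\left(k,o \right)} = \left(k + o\right)^{2}$ ($v{\left(k,o \right)} = \left(k + o\right) \left(k + o\right) = \left(k + o\right)^{2}$)
$f = - \frac{5}{11}$ ($f = \left(-5\right) \frac{1}{11} = - \frac{5}{11} \approx -0.45455$)
$R{\left(F \right)} = 9 + \frac{2 \sqrt{F}}{9}$ ($R{\left(F \right)} = 9 - \frac{\left(-2\right) \sqrt{F}}{9} = 9 + \frac{2 \sqrt{F}}{9}$)
$C{\left(W \right)} = 9 + \left(5 + W\right)^{2} + \frac{2 \sqrt{2}}{9}$ ($C{\left(W \right)} = \left(5 + W\right)^{2} + \left(9 + \frac{2 \sqrt{2}}{9}\right) = 9 + \left(5 + W\right)^{2} + \frac{2 \sqrt{2}}{9}$)
$C{\left(f \right)} + 131 \left(-12\right) = \left(9 + \left(5 - \frac{5}{11}\right)^{2} + \frac{2 \sqrt{2}}{9}\right) + 131 \left(-12\right) = \left(9 + \left(\frac{50}{11}\right)^{2} + \frac{2 \sqrt{2}}{9}\right) - 1572 = \left(9 + \frac{2500}{121} + \frac{2 \sqrt{2}}{9}\right) - 1572 = \left(\frac{3589}{121} + \frac{2 \sqrt{2}}{9}\right) - 1572 = - \frac{186623}{121} + \frac{2 \sqrt{2}}{9}$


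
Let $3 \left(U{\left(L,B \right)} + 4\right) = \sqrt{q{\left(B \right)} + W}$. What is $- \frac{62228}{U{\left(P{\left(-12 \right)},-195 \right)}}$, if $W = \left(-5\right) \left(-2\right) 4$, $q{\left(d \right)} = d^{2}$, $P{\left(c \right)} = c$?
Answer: $- \frac{2240208}{37921} - \frac{186684 \sqrt{38065}}{37921} \approx -1019.6$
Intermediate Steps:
$W = 40$ ($W = 10 \cdot 4 = 40$)
$U{\left(L,B \right)} = -4 + \frac{\sqrt{40 + B^{2}}}{3}$ ($U{\left(L,B \right)} = -4 + \frac{\sqrt{B^{2} + 40}}{3} = -4 + \frac{\sqrt{40 + B^{2}}}{3}$)
$- \frac{62228}{U{\left(P{\left(-12 \right)},-195 \right)}} = - \frac{62228}{-4 + \frac{\sqrt{40 + \left(-195\right)^{2}}}{3}} = - \frac{62228}{-4 + \frac{\sqrt{40 + 38025}}{3}} = - \frac{62228}{-4 + \frac{\sqrt{38065}}{3}}$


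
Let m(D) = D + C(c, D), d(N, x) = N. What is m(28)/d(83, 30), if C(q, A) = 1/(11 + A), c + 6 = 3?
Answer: 1093/3237 ≈ 0.33766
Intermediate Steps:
c = -3 (c = -6 + 3 = -3)
m(D) = D + 1/(11 + D)
m(28)/d(83, 30) = ((1 + 28*(11 + 28))/(11 + 28))/83 = ((1 + 28*39)/39)*(1/83) = ((1 + 1092)/39)*(1/83) = ((1/39)*1093)*(1/83) = (1093/39)*(1/83) = 1093/3237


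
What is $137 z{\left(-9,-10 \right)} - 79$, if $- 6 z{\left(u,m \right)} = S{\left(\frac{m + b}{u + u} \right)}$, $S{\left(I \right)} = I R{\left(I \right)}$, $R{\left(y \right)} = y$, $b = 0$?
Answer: $- \frac{41819}{486} \approx -86.047$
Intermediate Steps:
$S{\left(I \right)} = I^{2}$ ($S{\left(I \right)} = I I = I^{2}$)
$z{\left(u,m \right)} = - \frac{m^{2}}{24 u^{2}}$ ($z{\left(u,m \right)} = - \frac{\left(\frac{m + 0}{u + u}\right)^{2}}{6} = - \frac{\left(\frac{m}{2 u}\right)^{2}}{6} = - \frac{\frac{1}{4} m^{2} \frac{1}{u^{2}}}{6} = - \frac{m^{2}}{24 u^{2}}$)
$137 z{\left(-9,-10 \right)} - 79 = 137 \left(- \frac{\left(-10\right)^{2}}{24 \cdot 81}\right) - 79 = 137 \left(\left(- \frac{1}{24}\right) 100 \cdot \frac{1}{81}\right) - 79 = 137 \left(- \frac{25}{486}\right) - 79 = - \frac{3425}{486} - 79 = - \frac{41819}{486}$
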